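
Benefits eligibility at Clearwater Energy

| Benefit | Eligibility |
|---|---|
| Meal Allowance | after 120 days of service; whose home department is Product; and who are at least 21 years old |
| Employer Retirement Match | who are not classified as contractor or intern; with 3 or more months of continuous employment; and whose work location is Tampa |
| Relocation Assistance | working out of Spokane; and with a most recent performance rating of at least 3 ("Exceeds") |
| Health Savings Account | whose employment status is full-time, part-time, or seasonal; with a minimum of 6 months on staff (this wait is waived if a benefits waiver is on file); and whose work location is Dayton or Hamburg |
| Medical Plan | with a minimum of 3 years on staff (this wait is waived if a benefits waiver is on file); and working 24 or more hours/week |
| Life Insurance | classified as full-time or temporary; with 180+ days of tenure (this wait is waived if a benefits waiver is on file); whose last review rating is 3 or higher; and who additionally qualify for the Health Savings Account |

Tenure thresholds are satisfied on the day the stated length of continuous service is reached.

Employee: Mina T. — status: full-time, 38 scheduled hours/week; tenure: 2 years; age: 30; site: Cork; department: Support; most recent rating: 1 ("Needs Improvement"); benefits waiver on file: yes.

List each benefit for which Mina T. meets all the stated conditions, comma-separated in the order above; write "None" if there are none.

Medical Plan

Meal Allowance — service 2 years ≥ 120 days ✓; dept Support ✗ → not eligible.
Employer Retirement Match — status full-time ✓ (not excluded); service 2 years ≥ 3 months (≈90 days) ✓; site Cork ✗ (not Tampa) → not eligible.
Relocation Assistance — site Cork ✗ (not Spokane) → not eligible.
Health Savings Account — status full-time ✓; benefits waiver on file ✓; site Cork ✗ (not Dayton or Hamburg) → not eligible.
Medical Plan — benefits waiver on file ✓; 38 hrs/wk ≥ 24 ✓ → eligible.
Life Insurance — status full-time ✓; benefits waiver on file ✓; rating 1 < 3 ✗ → not eligible.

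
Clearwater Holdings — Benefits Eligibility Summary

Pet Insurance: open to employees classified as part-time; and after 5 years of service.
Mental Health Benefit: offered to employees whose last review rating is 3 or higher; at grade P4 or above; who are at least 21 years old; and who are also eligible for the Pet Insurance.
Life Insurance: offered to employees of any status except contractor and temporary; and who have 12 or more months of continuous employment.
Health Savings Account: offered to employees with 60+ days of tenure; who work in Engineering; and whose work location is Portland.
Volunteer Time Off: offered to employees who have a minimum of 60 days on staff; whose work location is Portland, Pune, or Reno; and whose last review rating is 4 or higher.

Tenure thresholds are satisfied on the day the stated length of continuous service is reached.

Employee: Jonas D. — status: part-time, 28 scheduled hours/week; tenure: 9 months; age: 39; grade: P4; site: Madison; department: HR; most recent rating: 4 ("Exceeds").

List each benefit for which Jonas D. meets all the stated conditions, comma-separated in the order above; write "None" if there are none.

Pet Insurance — status part-time ✓; service 9 months < 5 years (≈1825 days) ✗ → not eligible.
Mental Health Benefit — rating 4 ≥ 3 ✓; grade P4 ≥ P4 ✓; age 39 ≥ 21 ✓; not eligible for Pet Insurance ✗ → not eligible.
Life Insurance — status part-time ✓ (not excluded); service 9 months < 12 months ✗ → not eligible.
Health Savings Account — service 9 months ≥ 60 days ✓; dept HR ✗ → not eligible.
Volunteer Time Off — service 9 months ≥ 60 days ✓; site Madison ✗ (not Portland, Pune, or Reno) → not eligible.

None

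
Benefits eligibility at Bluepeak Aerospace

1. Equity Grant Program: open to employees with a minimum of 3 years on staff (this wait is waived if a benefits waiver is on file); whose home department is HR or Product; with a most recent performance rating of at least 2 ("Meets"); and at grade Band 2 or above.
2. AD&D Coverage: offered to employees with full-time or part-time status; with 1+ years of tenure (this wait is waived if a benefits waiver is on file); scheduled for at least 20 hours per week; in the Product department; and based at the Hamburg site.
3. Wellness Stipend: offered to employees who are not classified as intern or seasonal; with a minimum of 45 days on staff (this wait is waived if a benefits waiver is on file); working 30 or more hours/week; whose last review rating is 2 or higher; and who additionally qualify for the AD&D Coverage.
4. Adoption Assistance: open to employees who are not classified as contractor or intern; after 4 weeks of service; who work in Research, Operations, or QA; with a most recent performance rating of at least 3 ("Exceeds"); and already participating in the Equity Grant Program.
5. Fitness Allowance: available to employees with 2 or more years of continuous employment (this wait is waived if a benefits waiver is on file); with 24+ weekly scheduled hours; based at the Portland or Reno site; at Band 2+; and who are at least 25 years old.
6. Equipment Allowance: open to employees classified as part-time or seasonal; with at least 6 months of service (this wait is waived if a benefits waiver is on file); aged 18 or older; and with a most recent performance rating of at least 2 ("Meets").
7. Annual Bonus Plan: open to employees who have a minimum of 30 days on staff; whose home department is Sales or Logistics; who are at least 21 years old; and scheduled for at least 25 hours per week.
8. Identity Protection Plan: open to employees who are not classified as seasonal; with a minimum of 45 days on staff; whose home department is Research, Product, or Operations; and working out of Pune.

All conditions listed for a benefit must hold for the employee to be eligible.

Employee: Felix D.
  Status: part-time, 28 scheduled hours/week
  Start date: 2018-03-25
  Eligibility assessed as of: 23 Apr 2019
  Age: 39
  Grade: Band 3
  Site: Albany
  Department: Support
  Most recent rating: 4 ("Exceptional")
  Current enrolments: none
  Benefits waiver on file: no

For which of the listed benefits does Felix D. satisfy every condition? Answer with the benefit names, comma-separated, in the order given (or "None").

Equipment Allowance

Service from 2018-03-25 to 23 Apr 2019: 394 days.
Equity Grant Program — no waiver, service 394 days < 3 years (≈1095 days) ✗ → not eligible.
AD&D Coverage — status part-time ✓; no waiver, service 394 days ≥ 1 year (≈365 days) ✓; 28 hrs/wk ≥ 20 ✓; dept Support ✗ → not eligible.
Wellness Stipend — status part-time ✓ (not excluded); no waiver, service 394 days ≥ 45 days ✓; 28 hrs/wk < 30 ✗ → not eligible.
Adoption Assistance — status part-time ✓ (not excluded); service 394 days ≥ 4 weeks (≈28 days) ✓; dept Support ✗ → not eligible.
Fitness Allowance — no waiver, service 394 days < 2 years (≈730 days) ✗ → not eligible.
Equipment Allowance — status part-time ✓; no waiver, service 394 days ≥ 6 months (≈180 days) ✓; age 39 ≥ 18 ✓; rating 4 ≥ 2 ✓ → eligible.
Annual Bonus Plan — service 394 days ≥ 30 days ✓; dept Support ✗ → not eligible.
Identity Protection Plan — status part-time ✓ (not excluded); service 394 days ≥ 45 days ✓; dept Support ✗ → not eligible.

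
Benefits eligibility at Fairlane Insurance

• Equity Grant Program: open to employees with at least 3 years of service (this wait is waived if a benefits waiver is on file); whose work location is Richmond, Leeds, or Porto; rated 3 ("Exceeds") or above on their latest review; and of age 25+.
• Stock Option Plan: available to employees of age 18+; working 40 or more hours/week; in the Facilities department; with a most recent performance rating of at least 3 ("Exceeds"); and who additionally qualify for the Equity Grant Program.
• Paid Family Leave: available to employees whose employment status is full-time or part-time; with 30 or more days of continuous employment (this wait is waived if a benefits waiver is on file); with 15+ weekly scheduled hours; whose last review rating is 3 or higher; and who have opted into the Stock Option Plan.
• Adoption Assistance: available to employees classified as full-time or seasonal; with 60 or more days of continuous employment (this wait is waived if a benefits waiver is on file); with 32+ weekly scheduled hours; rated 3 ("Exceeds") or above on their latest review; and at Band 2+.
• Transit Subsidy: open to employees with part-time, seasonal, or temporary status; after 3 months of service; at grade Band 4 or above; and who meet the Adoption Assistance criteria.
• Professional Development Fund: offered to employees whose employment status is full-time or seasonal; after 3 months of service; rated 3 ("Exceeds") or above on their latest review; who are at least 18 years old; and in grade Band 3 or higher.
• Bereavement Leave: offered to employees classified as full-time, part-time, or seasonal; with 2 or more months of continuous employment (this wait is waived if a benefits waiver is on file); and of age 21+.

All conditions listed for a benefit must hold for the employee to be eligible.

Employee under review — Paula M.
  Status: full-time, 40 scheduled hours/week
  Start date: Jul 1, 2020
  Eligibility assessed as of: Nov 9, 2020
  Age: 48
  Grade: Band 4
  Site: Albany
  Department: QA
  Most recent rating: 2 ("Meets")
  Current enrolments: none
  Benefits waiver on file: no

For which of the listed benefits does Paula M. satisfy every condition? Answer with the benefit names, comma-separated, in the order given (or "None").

Bereavement Leave

Service from Jul 1, 2020 to Nov 9, 2020: 131 days.
Equity Grant Program — no waiver, service 131 days < 3 years (≈1095 days) ✗ → not eligible.
Stock Option Plan — age 48 ≥ 18 ✓; 40 hrs/wk ≥ 40 ✓; dept QA ✗ → not eligible.
Paid Family Leave — status full-time ✓; no waiver, service 131 days ≥ 30 days ✓; 40 hrs/wk ≥ 15 ✓; rating 2 < 3 ✗ → not eligible.
Adoption Assistance — status full-time ✓; no waiver, service 131 days ≥ 60 days ✓; 40 hrs/wk ≥ 32 ✓; rating 2 < 3 ✗ → not eligible.
Transit Subsidy — status full-time ✗ (requires part-time, seasonal, or temporary) → not eligible.
Professional Development Fund — status full-time ✓; service 131 days ≥ 3 months (≈90 days) ✓; rating 2 < 3 ✗ → not eligible.
Bereavement Leave — status full-time ✓; no waiver, service 131 days ≥ 2 months (≈60 days) ✓; age 48 ≥ 21 ✓ → eligible.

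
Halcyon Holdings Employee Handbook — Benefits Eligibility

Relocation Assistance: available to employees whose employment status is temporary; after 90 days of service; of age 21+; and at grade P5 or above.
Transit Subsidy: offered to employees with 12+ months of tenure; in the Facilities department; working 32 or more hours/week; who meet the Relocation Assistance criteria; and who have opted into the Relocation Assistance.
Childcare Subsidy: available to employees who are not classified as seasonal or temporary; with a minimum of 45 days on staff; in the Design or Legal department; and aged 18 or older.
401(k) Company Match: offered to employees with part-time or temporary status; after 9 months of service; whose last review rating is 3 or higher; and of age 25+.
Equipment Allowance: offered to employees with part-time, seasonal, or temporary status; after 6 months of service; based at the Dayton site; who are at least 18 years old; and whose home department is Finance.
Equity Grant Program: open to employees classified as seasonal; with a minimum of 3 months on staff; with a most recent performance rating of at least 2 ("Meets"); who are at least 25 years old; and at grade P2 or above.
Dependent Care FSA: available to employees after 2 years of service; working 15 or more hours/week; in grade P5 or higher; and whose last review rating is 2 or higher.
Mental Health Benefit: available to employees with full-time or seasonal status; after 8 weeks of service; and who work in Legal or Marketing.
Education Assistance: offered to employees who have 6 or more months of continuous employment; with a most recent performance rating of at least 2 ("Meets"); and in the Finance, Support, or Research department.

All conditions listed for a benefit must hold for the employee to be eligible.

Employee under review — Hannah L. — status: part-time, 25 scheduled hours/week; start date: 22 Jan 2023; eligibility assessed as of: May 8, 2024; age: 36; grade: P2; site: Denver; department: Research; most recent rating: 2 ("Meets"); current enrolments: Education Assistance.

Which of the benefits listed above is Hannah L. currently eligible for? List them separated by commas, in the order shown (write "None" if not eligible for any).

Education Assistance

Service from 22 Jan 2023 to May 8, 2024: 472 days.
Relocation Assistance — status part-time ✗ (requires temporary) → not eligible.
Transit Subsidy — service 472 days ≥ 12 months (≈360 days) ✓; dept Research ✗ → not eligible.
Childcare Subsidy — status part-time ✓ (not excluded); service 472 days ≥ 45 days ✓; dept Research ✗ → not eligible.
401(k) Company Match — status part-time ✓; service 472 days ≥ 9 months (≈270 days) ✓; rating 2 < 3 ✗ → not eligible.
Equipment Allowance — status part-time ✓; service 472 days ≥ 6 months (≈180 days) ✓; site Denver ✗ (not Dayton) → not eligible.
Equity Grant Program — status part-time ✗ (requires seasonal) → not eligible.
Dependent Care FSA — service 472 days < 2 years (≈730 days) ✗ → not eligible.
Mental Health Benefit — status part-time ✗ (requires full-time or seasonal) → not eligible.
Education Assistance — service 472 days ≥ 6 months (≈180 days) ✓; rating 2 ≥ 2 ✓; dept Research ✓ → eligible.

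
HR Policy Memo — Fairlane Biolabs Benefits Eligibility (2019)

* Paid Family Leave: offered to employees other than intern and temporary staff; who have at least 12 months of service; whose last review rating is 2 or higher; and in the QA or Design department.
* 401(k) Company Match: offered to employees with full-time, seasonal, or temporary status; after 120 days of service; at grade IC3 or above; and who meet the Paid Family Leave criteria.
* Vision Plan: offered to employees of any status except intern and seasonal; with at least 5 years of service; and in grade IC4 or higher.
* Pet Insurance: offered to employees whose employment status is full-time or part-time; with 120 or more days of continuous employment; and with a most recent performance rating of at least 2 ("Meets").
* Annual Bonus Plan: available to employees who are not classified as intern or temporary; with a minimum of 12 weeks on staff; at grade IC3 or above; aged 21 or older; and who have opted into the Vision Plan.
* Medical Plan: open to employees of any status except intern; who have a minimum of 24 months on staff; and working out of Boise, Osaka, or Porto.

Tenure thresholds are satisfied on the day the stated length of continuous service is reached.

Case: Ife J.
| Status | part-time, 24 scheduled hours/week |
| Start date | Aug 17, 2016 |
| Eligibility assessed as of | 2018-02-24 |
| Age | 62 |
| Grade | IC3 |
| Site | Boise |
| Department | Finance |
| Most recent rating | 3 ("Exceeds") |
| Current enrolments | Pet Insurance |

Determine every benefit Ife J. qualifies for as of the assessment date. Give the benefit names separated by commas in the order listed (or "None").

Service from Aug 17, 2016 to 2018-02-24: 556 days.
Paid Family Leave — status part-time ✓ (not excluded); service 556 days ≥ 12 months (≈360 days) ✓; rating 3 ≥ 2 ✓; dept Finance ✗ → not eligible.
401(k) Company Match — status part-time ✗ (requires full-time, seasonal, or temporary) → not eligible.
Vision Plan — status part-time ✓ (not excluded); service 556 days < 5 years (≈1825 days) ✗ → not eligible.
Pet Insurance — status part-time ✓; service 556 days ≥ 120 days ✓; rating 3 ≥ 2 ✓ → eligible.
Annual Bonus Plan — status part-time ✓ (not excluded); service 556 days ≥ 12 weeks (≈84 days) ✓; grade IC3 ≥ IC3 ✓; age 62 ≥ 21 ✓; not enrolled in Vision Plan ✗ → not eligible.
Medical Plan — status part-time ✓ (not excluded); service 556 days < 24 months (≈720 days) ✗ → not eligible.

Pet Insurance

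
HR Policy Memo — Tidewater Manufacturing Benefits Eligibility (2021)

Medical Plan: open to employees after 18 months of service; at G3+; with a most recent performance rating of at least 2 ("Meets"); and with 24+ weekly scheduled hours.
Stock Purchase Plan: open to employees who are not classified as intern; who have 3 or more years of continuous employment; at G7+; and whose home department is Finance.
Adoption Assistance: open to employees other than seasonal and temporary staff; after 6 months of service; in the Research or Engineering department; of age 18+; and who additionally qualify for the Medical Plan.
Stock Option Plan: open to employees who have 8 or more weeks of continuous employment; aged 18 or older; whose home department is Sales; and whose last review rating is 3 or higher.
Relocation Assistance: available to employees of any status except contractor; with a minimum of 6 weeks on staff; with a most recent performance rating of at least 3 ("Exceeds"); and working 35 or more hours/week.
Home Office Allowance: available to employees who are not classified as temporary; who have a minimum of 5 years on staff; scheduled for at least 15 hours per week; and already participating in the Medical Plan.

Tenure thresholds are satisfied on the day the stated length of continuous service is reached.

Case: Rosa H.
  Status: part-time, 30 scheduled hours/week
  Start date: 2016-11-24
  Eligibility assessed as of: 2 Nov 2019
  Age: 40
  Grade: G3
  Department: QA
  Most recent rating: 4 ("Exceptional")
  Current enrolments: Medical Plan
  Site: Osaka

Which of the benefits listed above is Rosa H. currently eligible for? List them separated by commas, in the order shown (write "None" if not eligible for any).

Medical Plan

Service from 2016-11-24 to 2 Nov 2019: 1073 days.
Medical Plan — service 1073 days ≥ 18 months (≈540 days) ✓; grade G3 ≥ G3 ✓; rating 4 ≥ 2 ✓; 30 hrs/wk ≥ 24 ✓ → eligible.
Stock Purchase Plan — status part-time ✓ (not excluded); service 1073 days < 3 years (≈1095 days) ✗ → not eligible.
Adoption Assistance — status part-time ✓ (not excluded); service 1073 days ≥ 6 months (≈180 days) ✓; dept QA ✗ → not eligible.
Stock Option Plan — service 1073 days ≥ 8 weeks (≈56 days) ✓; age 40 ≥ 18 ✓; dept QA ✗ → not eligible.
Relocation Assistance — status part-time ✓ (not excluded); service 1073 days ≥ 6 weeks (≈42 days) ✓; rating 4 ≥ 3 ✓; 30 hrs/wk < 35 ✗ → not eligible.
Home Office Allowance — status part-time ✓ (not excluded); service 1073 days < 5 years (≈1825 days) ✗ → not eligible.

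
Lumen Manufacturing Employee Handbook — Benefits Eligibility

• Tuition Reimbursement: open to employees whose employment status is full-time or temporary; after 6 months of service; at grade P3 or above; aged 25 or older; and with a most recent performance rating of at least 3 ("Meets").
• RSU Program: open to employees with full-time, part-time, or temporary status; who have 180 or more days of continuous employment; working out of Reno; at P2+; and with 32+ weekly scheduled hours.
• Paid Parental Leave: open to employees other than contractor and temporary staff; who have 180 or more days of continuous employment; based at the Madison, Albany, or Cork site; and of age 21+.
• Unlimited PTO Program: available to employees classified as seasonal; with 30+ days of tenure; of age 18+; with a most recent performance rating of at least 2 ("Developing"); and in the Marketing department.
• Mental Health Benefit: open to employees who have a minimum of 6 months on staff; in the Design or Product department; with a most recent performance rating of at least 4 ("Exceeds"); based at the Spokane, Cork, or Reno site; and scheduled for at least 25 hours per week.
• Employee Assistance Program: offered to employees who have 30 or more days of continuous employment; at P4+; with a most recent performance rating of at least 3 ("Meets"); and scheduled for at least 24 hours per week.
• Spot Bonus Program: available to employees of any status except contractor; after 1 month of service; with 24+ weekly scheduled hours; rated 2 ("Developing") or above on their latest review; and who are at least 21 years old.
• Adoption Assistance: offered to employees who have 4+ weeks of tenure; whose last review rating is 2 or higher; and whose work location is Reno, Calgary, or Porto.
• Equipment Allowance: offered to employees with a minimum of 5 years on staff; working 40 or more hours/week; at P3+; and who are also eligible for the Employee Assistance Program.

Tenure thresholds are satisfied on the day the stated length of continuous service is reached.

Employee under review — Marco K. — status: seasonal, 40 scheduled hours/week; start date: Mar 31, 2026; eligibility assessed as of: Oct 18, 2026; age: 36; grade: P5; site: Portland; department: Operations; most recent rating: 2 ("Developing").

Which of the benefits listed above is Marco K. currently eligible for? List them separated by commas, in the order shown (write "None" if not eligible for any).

Service from Mar 31, 2026 to Oct 18, 2026: 201 days.
Tuition Reimbursement — status seasonal ✗ (requires full-time or temporary) → not eligible.
RSU Program — status seasonal ✗ (requires full-time, part-time, or temporary) → not eligible.
Paid Parental Leave — status seasonal ✓ (not excluded); service 201 days ≥ 180 days ✓; site Portland ✗ (not Madison, Albany, or Cork) → not eligible.
Unlimited PTO Program — status seasonal ✓; service 201 days ≥ 30 days ✓; age 36 ≥ 18 ✓; rating 2 ≥ 2 ✓; dept Operations ✗ → not eligible.
Mental Health Benefit — service 201 days ≥ 6 months (≈180 days) ✓; dept Operations ✗ → not eligible.
Employee Assistance Program — service 201 days ≥ 30 days ✓; grade P5 ≥ P4 ✓; rating 2 < 3 ✗ → not eligible.
Spot Bonus Program — status seasonal ✓ (not excluded); service 201 days ≥ 1 month (≈30 days) ✓; 40 hrs/wk ≥ 24 ✓; rating 2 ≥ 2 ✓; age 36 ≥ 21 ✓ → eligible.
Adoption Assistance — service 201 days ≥ 4 weeks (≈28 days) ✓; rating 2 ≥ 2 ✓; site Portland ✗ (not Reno, Calgary, or Porto) → not eligible.
Equipment Allowance — service 201 days < 5 years (≈1825 days) ✗ → not eligible.

Spot Bonus Program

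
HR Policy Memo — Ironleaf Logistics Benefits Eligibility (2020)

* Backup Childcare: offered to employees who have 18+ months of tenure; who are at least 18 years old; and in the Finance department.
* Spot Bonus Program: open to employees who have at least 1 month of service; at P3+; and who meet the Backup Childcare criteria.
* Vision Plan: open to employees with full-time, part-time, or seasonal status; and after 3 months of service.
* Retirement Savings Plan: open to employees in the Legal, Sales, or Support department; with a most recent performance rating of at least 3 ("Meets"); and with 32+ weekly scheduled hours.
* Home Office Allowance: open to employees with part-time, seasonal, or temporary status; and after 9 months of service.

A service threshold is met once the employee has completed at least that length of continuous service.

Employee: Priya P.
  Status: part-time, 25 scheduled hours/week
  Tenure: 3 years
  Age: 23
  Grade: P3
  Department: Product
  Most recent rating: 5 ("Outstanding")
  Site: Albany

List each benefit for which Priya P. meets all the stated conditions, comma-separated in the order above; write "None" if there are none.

Vision Plan, Home Office Allowance

Backup Childcare — service 3 years ≥ 18 months (≈540 days) ✓; age 23 ≥ 18 ✓; dept Product ✗ → not eligible.
Spot Bonus Program — service 3 years ≥ 1 month (≈30 days) ✓; grade P3 ≥ P3 ✓; not eligible for Backup Childcare ✗ → not eligible.
Vision Plan — status part-time ✓; service 3 years ≥ 3 months (≈90 days) ✓ → eligible.
Retirement Savings Plan — dept Product ✗ → not eligible.
Home Office Allowance — status part-time ✓; service 3 years ≥ 9 months (≈270 days) ✓ → eligible.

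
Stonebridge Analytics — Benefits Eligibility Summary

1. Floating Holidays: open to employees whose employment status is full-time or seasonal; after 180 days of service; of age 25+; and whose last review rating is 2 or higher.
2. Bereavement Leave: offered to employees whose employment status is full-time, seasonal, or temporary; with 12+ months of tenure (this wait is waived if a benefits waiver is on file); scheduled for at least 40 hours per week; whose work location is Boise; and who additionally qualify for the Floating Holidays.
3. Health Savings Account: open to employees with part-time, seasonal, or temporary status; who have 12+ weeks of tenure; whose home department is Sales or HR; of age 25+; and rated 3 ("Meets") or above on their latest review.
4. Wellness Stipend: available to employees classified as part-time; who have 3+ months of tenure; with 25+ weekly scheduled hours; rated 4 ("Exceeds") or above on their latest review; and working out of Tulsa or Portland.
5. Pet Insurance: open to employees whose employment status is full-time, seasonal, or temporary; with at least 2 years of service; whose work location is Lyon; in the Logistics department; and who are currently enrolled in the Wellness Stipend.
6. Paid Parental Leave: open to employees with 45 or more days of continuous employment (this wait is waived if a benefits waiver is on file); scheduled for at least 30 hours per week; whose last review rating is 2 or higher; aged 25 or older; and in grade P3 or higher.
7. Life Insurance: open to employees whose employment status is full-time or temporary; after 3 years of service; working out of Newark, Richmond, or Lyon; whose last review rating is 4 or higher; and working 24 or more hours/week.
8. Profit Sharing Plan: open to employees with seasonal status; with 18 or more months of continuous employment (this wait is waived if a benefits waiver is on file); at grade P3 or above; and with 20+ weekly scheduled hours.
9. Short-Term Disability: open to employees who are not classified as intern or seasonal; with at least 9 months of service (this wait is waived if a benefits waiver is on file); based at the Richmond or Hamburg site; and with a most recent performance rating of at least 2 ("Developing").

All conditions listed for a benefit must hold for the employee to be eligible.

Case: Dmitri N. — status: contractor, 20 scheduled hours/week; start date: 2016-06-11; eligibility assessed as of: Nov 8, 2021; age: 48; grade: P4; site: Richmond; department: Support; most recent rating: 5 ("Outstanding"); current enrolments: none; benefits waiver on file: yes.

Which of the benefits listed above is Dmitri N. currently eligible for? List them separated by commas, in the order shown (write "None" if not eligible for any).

Short-Term Disability

Service from 2016-06-11 to Nov 8, 2021: 1976 days.
Floating Holidays — status contractor ✗ (requires full-time or seasonal) → not eligible.
Bereavement Leave — status contractor ✗ (requires full-time, seasonal, or temporary) → not eligible.
Health Savings Account — status contractor ✗ (requires part-time, seasonal, or temporary) → not eligible.
Wellness Stipend — status contractor ✗ (requires part-time) → not eligible.
Pet Insurance — status contractor ✗ (requires full-time, seasonal, or temporary) → not eligible.
Paid Parental Leave — benefits waiver on file ✓; 20 hrs/wk < 30 ✗ → not eligible.
Life Insurance — status contractor ✗ (requires full-time or temporary) → not eligible.
Profit Sharing Plan — status contractor ✗ (requires seasonal) → not eligible.
Short-Term Disability — status contractor ✓ (not excluded); benefits waiver on file ✓; site Richmond ✓; rating 5 ≥ 2 ✓ → eligible.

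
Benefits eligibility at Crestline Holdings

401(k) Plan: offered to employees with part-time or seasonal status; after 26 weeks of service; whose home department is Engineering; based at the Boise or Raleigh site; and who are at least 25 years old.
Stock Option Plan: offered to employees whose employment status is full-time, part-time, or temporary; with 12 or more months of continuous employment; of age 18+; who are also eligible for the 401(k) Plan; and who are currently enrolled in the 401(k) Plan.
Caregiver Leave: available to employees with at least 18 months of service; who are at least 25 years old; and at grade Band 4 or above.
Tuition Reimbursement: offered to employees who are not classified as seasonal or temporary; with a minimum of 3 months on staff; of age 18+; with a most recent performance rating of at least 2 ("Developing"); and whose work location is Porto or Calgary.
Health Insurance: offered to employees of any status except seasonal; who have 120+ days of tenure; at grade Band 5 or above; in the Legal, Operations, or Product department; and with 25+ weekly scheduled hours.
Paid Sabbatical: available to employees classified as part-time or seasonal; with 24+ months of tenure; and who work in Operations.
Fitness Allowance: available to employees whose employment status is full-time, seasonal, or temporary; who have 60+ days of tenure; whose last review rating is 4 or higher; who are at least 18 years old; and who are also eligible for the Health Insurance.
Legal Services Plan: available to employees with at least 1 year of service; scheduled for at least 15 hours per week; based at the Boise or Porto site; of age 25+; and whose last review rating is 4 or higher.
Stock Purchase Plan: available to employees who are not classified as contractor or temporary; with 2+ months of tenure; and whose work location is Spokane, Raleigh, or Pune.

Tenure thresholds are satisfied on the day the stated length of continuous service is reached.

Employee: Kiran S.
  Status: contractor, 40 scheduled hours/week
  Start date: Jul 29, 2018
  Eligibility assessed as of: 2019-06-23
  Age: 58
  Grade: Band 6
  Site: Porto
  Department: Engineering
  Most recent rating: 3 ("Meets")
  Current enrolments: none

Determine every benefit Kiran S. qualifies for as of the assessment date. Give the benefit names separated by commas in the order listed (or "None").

Service from Jul 29, 2018 to 2019-06-23: 329 days.
401(k) Plan — status contractor ✗ (requires part-time or seasonal) → not eligible.
Stock Option Plan — status contractor ✗ (requires full-time, part-time, or temporary) → not eligible.
Caregiver Leave — service 329 days < 18 months (≈540 days) ✗ → not eligible.
Tuition Reimbursement — status contractor ✓ (not excluded); service 329 days ≥ 3 months (≈90 days) ✓; age 58 ≥ 18 ✓; rating 3 ≥ 2 ✓; site Porto ✓ → eligible.
Health Insurance — status contractor ✓ (not excluded); service 329 days ≥ 120 days ✓; grade Band 6 ≥ Band 5 ✓; dept Engineering ✗ → not eligible.
Paid Sabbatical — status contractor ✗ (requires part-time or seasonal) → not eligible.
Fitness Allowance — status contractor ✗ (requires full-time, seasonal, or temporary) → not eligible.
Legal Services Plan — service 329 days < 1 year (≈365 days) ✗ → not eligible.
Stock Purchase Plan — status contractor ✗ (excluded) → not eligible.

Tuition Reimbursement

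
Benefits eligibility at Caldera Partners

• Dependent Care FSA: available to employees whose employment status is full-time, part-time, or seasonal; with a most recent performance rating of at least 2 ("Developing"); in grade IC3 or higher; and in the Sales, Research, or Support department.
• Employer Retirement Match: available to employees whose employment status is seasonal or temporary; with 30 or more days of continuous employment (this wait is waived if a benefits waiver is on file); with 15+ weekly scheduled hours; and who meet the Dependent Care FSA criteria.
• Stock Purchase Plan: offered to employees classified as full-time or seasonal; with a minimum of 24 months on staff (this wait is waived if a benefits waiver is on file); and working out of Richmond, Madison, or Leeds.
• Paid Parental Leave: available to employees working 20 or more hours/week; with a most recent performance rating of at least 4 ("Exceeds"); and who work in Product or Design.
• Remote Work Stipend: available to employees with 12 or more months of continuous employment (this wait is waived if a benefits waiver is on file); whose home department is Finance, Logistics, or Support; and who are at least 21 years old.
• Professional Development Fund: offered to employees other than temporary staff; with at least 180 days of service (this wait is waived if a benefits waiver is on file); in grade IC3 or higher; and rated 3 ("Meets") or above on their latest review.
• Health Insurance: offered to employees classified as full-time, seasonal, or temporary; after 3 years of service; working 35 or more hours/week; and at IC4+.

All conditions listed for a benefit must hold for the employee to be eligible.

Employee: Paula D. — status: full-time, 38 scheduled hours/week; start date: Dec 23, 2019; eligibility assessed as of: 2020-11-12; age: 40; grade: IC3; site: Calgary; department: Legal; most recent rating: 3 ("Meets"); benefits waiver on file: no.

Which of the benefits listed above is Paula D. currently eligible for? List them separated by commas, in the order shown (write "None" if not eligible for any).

Service from Dec 23, 2019 to 2020-11-12: 325 days.
Dependent Care FSA — status full-time ✓; rating 3 ≥ 2 ✓; grade IC3 ≥ IC3 ✓; dept Legal ✗ → not eligible.
Employer Retirement Match — status full-time ✗ (requires seasonal or temporary) → not eligible.
Stock Purchase Plan — status full-time ✓; no waiver, service 325 days < 24 months (≈720 days) ✗ → not eligible.
Paid Parental Leave — 38 hrs/wk ≥ 20 ✓; rating 3 < 4 ✗ → not eligible.
Remote Work Stipend — no waiver, service 325 days < 12 months (≈360 days) ✗ → not eligible.
Professional Development Fund — status full-time ✓ (not excluded); no waiver, service 325 days ≥ 180 days ✓; grade IC3 ≥ IC3 ✓; rating 3 ≥ 3 ✓ → eligible.
Health Insurance — status full-time ✓; service 325 days < 3 years (≈1095 days) ✗ → not eligible.

Professional Development Fund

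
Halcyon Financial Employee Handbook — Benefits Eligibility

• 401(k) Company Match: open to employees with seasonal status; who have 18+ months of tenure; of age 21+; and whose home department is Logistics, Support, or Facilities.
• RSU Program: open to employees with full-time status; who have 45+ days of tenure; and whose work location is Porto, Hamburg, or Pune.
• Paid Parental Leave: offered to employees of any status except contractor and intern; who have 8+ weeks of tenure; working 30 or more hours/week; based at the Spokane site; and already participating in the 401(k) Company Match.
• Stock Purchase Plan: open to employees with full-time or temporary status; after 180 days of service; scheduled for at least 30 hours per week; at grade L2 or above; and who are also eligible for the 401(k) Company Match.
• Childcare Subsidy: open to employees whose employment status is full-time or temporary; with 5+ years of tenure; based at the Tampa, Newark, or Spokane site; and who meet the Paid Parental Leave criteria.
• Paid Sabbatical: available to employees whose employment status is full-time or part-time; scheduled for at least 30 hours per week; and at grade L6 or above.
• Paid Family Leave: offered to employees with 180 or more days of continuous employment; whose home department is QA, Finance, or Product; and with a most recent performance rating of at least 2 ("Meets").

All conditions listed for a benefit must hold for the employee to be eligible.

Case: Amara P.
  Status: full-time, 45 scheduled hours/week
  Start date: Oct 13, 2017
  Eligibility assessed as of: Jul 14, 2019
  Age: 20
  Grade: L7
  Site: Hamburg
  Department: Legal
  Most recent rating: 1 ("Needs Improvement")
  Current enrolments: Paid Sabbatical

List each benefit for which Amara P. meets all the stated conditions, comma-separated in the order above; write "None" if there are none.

RSU Program, Paid Sabbatical

Service from Oct 13, 2017 to Jul 14, 2019: 639 days.
401(k) Company Match — status full-time ✗ (requires seasonal) → not eligible.
RSU Program — status full-time ✓; service 639 days ≥ 45 days ✓; site Hamburg ✓ → eligible.
Paid Parental Leave — status full-time ✓ (not excluded); service 639 days ≥ 8 weeks (≈56 days) ✓; 45 hrs/wk ≥ 30 ✓; site Hamburg ✗ (not Spokane) → not eligible.
Stock Purchase Plan — status full-time ✓; service 639 days ≥ 180 days ✓; 45 hrs/wk ≥ 30 ✓; grade L7 ≥ L2 ✓; not eligible for 401(k) Company Match ✗ → not eligible.
Childcare Subsidy — status full-time ✓; service 639 days < 5 years (≈1825 days) ✗ → not eligible.
Paid Sabbatical — status full-time ✓; 45 hrs/wk ≥ 30 ✓; grade L7 ≥ L6 ✓ → eligible.
Paid Family Leave — service 639 days ≥ 180 days ✓; dept Legal ✗ → not eligible.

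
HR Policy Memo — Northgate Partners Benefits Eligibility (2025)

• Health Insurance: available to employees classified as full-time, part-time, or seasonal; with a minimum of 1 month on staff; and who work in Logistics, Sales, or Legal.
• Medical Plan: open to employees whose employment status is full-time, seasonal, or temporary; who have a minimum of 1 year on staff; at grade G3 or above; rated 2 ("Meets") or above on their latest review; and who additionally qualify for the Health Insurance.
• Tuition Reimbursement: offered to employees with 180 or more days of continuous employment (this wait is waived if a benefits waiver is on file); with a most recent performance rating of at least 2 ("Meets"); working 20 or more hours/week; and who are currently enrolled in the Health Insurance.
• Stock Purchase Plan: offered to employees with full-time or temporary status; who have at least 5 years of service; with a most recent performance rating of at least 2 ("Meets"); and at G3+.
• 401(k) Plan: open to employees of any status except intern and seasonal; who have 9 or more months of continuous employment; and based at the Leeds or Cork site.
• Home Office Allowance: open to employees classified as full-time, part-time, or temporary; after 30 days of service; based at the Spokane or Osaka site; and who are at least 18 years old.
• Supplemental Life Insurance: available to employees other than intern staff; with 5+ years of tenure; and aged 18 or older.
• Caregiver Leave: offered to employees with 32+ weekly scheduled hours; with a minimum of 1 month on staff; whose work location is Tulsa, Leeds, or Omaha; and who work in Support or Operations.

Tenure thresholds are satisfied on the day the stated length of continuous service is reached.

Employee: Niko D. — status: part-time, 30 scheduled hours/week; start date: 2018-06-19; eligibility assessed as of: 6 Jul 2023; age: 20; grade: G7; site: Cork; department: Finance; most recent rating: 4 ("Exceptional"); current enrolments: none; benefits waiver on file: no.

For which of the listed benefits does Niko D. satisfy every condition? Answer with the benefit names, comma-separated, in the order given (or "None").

401(k) Plan, Supplemental Life Insurance

Service from 2018-06-19 to 6 Jul 2023: 1843 days.
Health Insurance — status part-time ✓; service 1843 days ≥ 1 month (≈30 days) ✓; dept Finance ✗ → not eligible.
Medical Plan — status part-time ✗ (requires full-time, seasonal, or temporary) → not eligible.
Tuition Reimbursement — no waiver, service 1843 days ≥ 180 days ✓; rating 4 ≥ 2 ✓; 30 hrs/wk ≥ 20 ✓; not enrolled in Health Insurance ✗ → not eligible.
Stock Purchase Plan — status part-time ✗ (requires full-time or temporary) → not eligible.
401(k) Plan — status part-time ✓ (not excluded); service 1843 days ≥ 9 months (≈270 days) ✓; site Cork ✓ → eligible.
Home Office Allowance — status part-time ✓; service 1843 days ≥ 30 days ✓; site Cork ✗ (not Spokane or Osaka) → not eligible.
Supplemental Life Insurance — status part-time ✓ (not excluded); service 1843 days ≥ 5 years (≈1825 days) ✓; age 20 ≥ 18 ✓ → eligible.
Caregiver Leave — 30 hrs/wk < 32 ✗ → not eligible.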